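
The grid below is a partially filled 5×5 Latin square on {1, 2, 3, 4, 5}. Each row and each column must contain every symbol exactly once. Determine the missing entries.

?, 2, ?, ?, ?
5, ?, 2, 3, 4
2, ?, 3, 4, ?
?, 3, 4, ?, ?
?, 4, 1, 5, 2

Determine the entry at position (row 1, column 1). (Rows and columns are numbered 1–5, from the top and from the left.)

4

(r1,c3) = 5
(r1,c4) = 1
(r1,c5) = 3
(r2,c2) = 1
(r3,c2) = 5
(r3,c5) = 1
(r4,c1) = 1
(r4,c4) = 2
(r4,c5) = 5
(r5,c1) = 3
(r1,c1) = 4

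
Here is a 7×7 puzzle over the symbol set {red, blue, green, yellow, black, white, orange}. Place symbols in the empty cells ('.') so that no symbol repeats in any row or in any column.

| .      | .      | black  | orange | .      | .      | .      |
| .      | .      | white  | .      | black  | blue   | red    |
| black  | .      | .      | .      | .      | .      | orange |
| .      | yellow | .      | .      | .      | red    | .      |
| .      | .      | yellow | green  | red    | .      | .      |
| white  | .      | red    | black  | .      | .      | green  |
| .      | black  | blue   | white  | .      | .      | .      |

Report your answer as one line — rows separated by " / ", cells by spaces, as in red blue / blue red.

yellow red black orange green white blue / orange green white yellow black blue red / black white green red blue yellow orange / green yellow orange blue white red black / blue orange yellow green red black white / white blue red black yellow orange green / red black blue white orange green yellow

(r2,c4): row 2 has {red,blue,black,white}; column 4 has {green,black,white,orange}, so it must be yellow.
(r3,c3): row 3 has {black,orange}; column 3 has {red,blue,yellow,black,white}, so it must be green.
(r4,c3): row 4 has {red,yellow}; column 3 has {red,blue,green,yellow,black,white}, so it must be orange.
(r4,c4): row 4 has {red,yellow,orange}; column 4 has {green,yellow,black,white,orange}, so it must be blue.
(r7,c7): row 7 has {blue,black,white}; column 7 has {red,green,orange}, so it must be yellow.
(r3,c4): row 3 has {green,black,orange}; column 4 has {blue,green,yellow,black,white,orange}, so it must be red.
(r4,c1): row 4 has {red,blue,yellow,orange}; column 1 has {black,white}, so it must be green.
(r4,c5): row 4 has {red,blue,green,yellow,orange}; column 5 has {red,black}, so it must be white.
(r4,c7): row 4 has {red,blue,green,yellow,white,orange}; column 7 has {red,green,yellow,orange}, so it must be black.
(r2,c1): row 2 has {red,blue,yellow,black,white}; column 1 has {green,black,white}, so it must be orange.
(r2,c2): row 2 has {red,blue,yellow,black,white,orange}; column 2 has {yellow,black}, so it must be green.
(r5,c1): row 5 has {red,green,yellow}; column 1 has {green,black,white,orange}, so it must be blue.
(r5,c7): row 5 has {red,blue,green,yellow}; column 7 has {red,green,yellow,black,orange}, so it must be white.
(r7,c1): row 7 has {blue,yellow,black,white}; column 1 has {blue,green,black,white,orange}, so it must be red.
(r1,c1): row 1 has {black,orange}; column 1 has {red,blue,green,black,white,orange}, so it must be yellow.
(r1,c7): row 1 has {yellow,black,orange}; column 7 has {red,green,yellow,black,white,orange}, so it must be blue.
(r5,c2): row 5 has {red,blue,green,yellow,white}; column 2 has {green,yellow,black}, so it must be orange.
(r5,c6): row 5 has {red,blue,green,yellow,white,orange}; column 6 has {red,blue}, so it must be black.
(r6,c2): row 6 has {red,green,black,white}; column 2 has {green,yellow,black,orange}, so it must be blue.
(r1,c5): row 1 has {blue,yellow,black,orange}; column 5 has {red,black,white}, so it must be green.
(r1,c6): row 1 has {blue,green,yellow,black,orange}; column 6 has {red,blue,black}, so it must be white.
(r3,c2): row 3 has {red,green,black,orange}; column 2 has {blue,green,yellow,black,orange}, so it must be white.
(r3,c6): row 3 has {red,green,black,white,orange}; column 6 has {red,blue,black,white}, so it must be yellow.
(r6,c6): row 6 has {red,blue,green,black,white}; column 6 has {red,blue,yellow,black,white}, so it must be orange.
(r7,c5): row 7 has {red,blue,yellow,black,white}; column 5 has {red,green,black,white}, so it must be orange.
(r7,c6): row 7 has {red,blue,yellow,black,white,orange}; column 6 has {red,blue,yellow,black,white,orange}, so it must be green.
(r1,c2): row 1 has {blue,green,yellow,black,white,orange}; column 2 has {blue,green,yellow,black,white,orange}, so it must be red.
(r3,c5): row 3 has {red,green,yellow,black,white,orange}; column 5 has {red,green,black,white,orange}, so it must be blue.
(r6,c5): row 6 has {red,blue,green,black,white,orange}; column 5 has {red,blue,green,black,white,orange}, so it must be yellow.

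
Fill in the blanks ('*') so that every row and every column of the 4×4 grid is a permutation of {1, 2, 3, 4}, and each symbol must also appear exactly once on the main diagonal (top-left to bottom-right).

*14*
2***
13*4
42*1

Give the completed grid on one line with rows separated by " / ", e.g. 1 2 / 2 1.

3 1 4 2 / 2 4 1 3 / 1 3 2 4 / 4 2 3 1

At row 1, column 1: row 1 has {1,4}; column 1 has {1,2,4}; the diagonal has {1}; that leaves 3.
At row 1, column 4: row 1 has {1,3,4}; column 4 has {1,4}; that leaves 2.
At row 2, column 2: row 2 has {2}; column 2 has {1,2,3}; the diagonal has {1,3}; that leaves 4.
At row 2, column 4: row 2 has {2,4}; column 4 has {1,2,4}; that leaves 3.
At row 3, column 3: row 3 has {1,3,4}; column 3 has {4}; the diagonal has {1,3,4}; that leaves 2.
At row 4, column 3: row 4 has {1,2,4}; column 3 has {2,4}; that leaves 3.
At row 2, column 3: row 2 has {2,3,4}; column 3 has {2,3,4}; that leaves 1.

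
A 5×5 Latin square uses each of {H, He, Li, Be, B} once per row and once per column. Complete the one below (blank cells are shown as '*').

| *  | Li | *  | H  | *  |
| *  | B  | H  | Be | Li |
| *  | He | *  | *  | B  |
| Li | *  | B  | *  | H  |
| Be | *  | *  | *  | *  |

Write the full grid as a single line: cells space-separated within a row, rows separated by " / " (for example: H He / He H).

B Li He H Be / He B H Be Li / H He Be Li B / Li Be B He H / Be H Li B He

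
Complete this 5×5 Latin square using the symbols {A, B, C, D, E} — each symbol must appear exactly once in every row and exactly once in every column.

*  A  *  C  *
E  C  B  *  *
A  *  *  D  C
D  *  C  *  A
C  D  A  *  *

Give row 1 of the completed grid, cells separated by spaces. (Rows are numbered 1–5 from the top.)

Cell (r1,c1): row 1 has {A,C}; column 1 has {A,C,D,E} → B.
Cell (r2,c4): row 2 has {B,C,E}; column 4 has {C,D} → A.
Cell (r2,c5): row 2 has {A,B,C,E}; column 5 has {A,C} → D.
Cell (r3,c3): row 3 has {A,C,D}; column 3 has {A,B,C} → E.
Cell (r1,c3): row 1 has {A,B,C}; column 3 has {A,B,C,E} → D.
Cell (r1,c5): row 1 has {A,B,C,D}; column 5 has {A,C,D} → E.

B A D C E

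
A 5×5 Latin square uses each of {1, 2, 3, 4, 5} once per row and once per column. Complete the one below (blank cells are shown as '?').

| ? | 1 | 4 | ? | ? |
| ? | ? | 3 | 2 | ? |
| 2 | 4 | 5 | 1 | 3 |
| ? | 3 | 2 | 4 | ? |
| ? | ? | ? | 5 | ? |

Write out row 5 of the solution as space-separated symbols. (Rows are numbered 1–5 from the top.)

3 2 1 5 4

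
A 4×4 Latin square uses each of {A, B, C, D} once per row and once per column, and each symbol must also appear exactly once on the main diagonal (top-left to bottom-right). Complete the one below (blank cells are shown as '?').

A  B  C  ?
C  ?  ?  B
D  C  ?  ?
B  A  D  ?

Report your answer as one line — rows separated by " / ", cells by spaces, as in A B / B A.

Cell (r1,c4): row 1 has {A,B,C}; column 4 has {B} → D.
Cell (r2,c2): row 2 has {B,C}; column 2 has {A,B,C}; the diagonal has {A} → D.
Cell (r2,c3): row 2 has {B,C,D}; column 3 has {C,D} → A.
Cell (r3,c3): row 3 has {C,D}; column 3 has {A,C,D}; the diagonal has {A,D} → B.
Cell (r3,c4): row 3 has {B,C,D}; column 4 has {B,D} → A.
Cell (r4,c4): row 4 has {A,B,D}; column 4 has {A,B,D}; the diagonal has {A,B,D} → C.

A B C D / C D A B / D C B A / B A D C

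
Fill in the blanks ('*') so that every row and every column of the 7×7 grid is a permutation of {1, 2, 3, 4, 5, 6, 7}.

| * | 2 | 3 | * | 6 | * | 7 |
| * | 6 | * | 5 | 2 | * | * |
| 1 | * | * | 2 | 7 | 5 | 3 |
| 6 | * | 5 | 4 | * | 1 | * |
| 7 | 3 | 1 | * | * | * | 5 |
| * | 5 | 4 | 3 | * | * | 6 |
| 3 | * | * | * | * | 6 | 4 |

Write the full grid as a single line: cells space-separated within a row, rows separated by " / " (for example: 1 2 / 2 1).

5 2 3 1 6 4 7 / 4 6 7 5 2 3 1 / 1 4 6 2 7 5 3 / 6 7 5 4 3 1 2 / 7 3 1 6 4 2 5 / 2 5 4 3 1 7 6 / 3 1 2 7 5 6 4

(r1,c4) = 1
(r1,c6) = 4
(r2,c1) = 4
(r2,c3) = 7
(r2,c6) = 3
(r2,c7) = 1
(r3,c2) = 4
(r3,c3) = 6
(r4,c2) = 7
(r4,c5) = 3
(r4,c7) = 2
(r5,c4) = 6
(r5,c5) = 4
(r5,c6) = 2
(r6,c1) = 2
(r6,c5) = 1
(r6,c6) = 7
(r7,c2) = 1
(r7,c3) = 2
(r7,c4) = 7
(r7,c5) = 5
(r1,c1) = 5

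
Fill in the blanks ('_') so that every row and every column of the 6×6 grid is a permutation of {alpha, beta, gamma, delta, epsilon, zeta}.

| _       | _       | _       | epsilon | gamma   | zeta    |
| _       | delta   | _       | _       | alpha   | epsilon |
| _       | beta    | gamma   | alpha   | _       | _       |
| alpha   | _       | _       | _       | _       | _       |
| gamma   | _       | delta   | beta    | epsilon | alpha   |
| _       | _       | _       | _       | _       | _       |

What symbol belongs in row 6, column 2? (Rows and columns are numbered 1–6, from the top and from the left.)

epsilon

At row 1, column 2: row 1 has {gamma,epsilon,zeta}; column 2 has {beta,delta}; that leaves alpha.
At row 1, column 3: row 1 has {alpha,gamma,epsilon,zeta}; column 3 has {gamma,delta}; that leaves beta.
At row 2, column 3: row 2 has {alpha,delta,epsilon}; column 3 has {beta,gamma,delta}; that leaves zeta.
At row 2, column 4: row 2 has {alpha,delta,epsilon,zeta}; column 4 has {alpha,beta,epsilon}; that leaves gamma.
At row 3, column 6: row 3 has {alpha,beta,gamma}; column 6 has {alpha,epsilon,zeta}; that leaves delta.
At row 4, column 3: row 4 has {alpha}; column 3 has {beta,gamma,delta,zeta}; that leaves epsilon.
At row 5, column 2: row 5 has {alpha,beta,gamma,delta,epsilon}; column 2 has {alpha,beta,delta}; that leaves zeta.
At row 6, column 3: row 6 is empty so far; column 3 has {beta,gamma,delta,epsilon,zeta}; that leaves alpha.
At row 1, column 1: row 1 has {alpha,beta,gamma,epsilon,zeta}; column 1 has {alpha,gamma}; that leaves delta.
At row 2, column 1: row 2 has {alpha,gamma,delta,epsilon,zeta}; column 1 has {alpha,gamma,delta}; that leaves beta.
At row 3, column 5: row 3 has {alpha,beta,gamma,delta}; column 5 has {alpha,gamma,epsilon}; that leaves zeta.
At row 4, column 2: row 4 has {alpha,epsilon}; column 2 has {alpha,beta,delta,zeta}; that leaves gamma.
At row 4, column 6: row 4 has {alpha,gamma,epsilon}; column 6 has {alpha,delta,epsilon,zeta}; that leaves beta.
At row 6, column 2: row 6 has {alpha}; column 2 has {alpha,beta,gamma,delta,zeta}; that leaves epsilon.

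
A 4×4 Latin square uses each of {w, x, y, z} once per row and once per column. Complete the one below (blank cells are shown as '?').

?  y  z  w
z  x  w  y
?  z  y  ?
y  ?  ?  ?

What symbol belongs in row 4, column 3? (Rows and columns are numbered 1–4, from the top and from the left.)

x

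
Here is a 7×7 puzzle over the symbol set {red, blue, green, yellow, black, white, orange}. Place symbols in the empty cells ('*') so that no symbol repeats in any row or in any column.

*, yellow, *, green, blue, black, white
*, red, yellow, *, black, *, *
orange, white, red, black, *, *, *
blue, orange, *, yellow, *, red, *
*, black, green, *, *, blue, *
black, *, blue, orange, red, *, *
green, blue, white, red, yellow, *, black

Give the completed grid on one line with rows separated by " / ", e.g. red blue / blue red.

red yellow orange green blue black white / white red yellow blue black green orange / orange white red black green yellow blue / blue orange black yellow white red green / yellow black green white orange blue red / black green blue orange red white yellow / green blue white red yellow orange black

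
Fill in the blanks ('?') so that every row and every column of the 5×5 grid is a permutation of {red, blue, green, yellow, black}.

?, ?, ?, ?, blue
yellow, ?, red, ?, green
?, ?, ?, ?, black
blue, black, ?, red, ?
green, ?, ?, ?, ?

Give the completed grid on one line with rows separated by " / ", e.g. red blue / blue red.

black red yellow green blue / yellow blue red black green / red green blue yellow black / blue black green red yellow / green yellow black blue red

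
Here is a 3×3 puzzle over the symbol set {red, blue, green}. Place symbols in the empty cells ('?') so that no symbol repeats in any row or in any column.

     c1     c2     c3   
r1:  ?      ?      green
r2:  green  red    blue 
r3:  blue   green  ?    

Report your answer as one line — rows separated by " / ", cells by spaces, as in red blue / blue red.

red blue green / green red blue / blue green red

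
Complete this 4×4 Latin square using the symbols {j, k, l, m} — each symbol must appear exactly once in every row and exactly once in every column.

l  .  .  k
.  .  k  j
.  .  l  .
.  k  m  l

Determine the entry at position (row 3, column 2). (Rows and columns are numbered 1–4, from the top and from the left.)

j

(r1,c3): row 1 has {k,l}; column 3 has {k,l,m}, so it must be j.
(r2,c1): row 2 has {j,k}; column 1 has {l}, so it must be m.
(r2,c2): row 2 has {j,k,m}; column 2 has {k}, so it must be l.
(r3,c4): row 3 has {l}; column 4 has {j,k,l}, so it must be m.
(r4,c1): row 4 has {k,l,m}; column 1 has {l,m}, so it must be j.
(r1,c2): row 1 has {j,k,l}; column 2 has {k,l}, so it must be m.
(r3,c1): row 3 has {l,m}; column 1 has {j,l,m}, so it must be k.
(r3,c2): row 3 has {k,l,m}; column 2 has {k,l,m}, so it must be j.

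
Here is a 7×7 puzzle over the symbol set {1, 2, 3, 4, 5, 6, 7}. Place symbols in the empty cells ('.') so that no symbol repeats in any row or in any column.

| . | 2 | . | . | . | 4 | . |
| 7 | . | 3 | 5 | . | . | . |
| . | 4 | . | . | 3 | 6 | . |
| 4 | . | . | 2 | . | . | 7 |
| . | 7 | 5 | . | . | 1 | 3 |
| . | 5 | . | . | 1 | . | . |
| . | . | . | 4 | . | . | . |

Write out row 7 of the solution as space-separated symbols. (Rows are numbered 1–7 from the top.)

1 3 7 4 2 5 6

Cell (r2,c6): row 2 has {3,5,7}; column 6 has {1,4,6} → 2.
Cell (r5,c4): row 5 has {1,3,5,7}; column 4 has {2,4,5} → 6.
Cell (r5,c1): row 5 has {1,3,5,6,7}; column 1 has {4,7} → 2.
Cell (r5,c5): row 5 has {1,2,3,5,6,7}; column 5 has {1,3} → 4.
Cell (r2,c5): row 2 has {2,3,5,7}; column 5 has {1,3,4} → 6.
Cell (r4,c5): row 4 has {2,4,7}; column 5 has {1,3,4,6} → 5.
Cell (r4,c6): row 4 has {2,4,5,7}; column 6 has {1,2,4,6} → 3.
Cell (r6,c6): row 6 has {1,5}; column 6 has {1,2,3,4,6} → 7.
Cell (r7,c6): row 7 has {4}; column 6 has {1,2,3,4,6,7} → 5.
Cell (r1,c5): row 1 has {2,4}; column 5 has {1,3,4,5,6} → 7.
Cell (r2,c2): row 2 has {2,3,5,6,7}; column 2 has {2,4,5,7} → 1.
Cell (r2,c7): row 2 has {1,2,3,5,6,7}; column 7 has {3,7} → 4.
Cell (r4,c2): row 4 has {2,3,4,5,7}; column 2 has {1,2,4,5,7} → 6.
Cell (r4,c3): row 4 has {2,3,4,5,6,7}; column 3 has {3,5} → 1.
Cell (r6,c4): row 6 has {1,5,7}; column 4 has {2,4,5,6} → 3.
Cell (r7,c2): row 7 has {4,5}; column 2 has {1,2,4,5,6,7} → 3.
Cell (r7,c5): row 7 has {3,4,5}; column 5 has {1,3,4,5,6,7} → 2.
Cell (r1,c3): row 1 has {2,4,7}; column 3 has {1,3,5} → 6.
Cell (r1,c4): row 1 has {2,4,6,7}; column 4 has {2,3,4,5,6} → 1.
Cell (r1,c7): row 1 has {1,2,4,6,7}; column 7 has {3,4,7} → 5.
Cell (r3,c4): row 3 has {3,4,6}; column 4 has {1,2,3,4,5,6} → 7.
Cell (r6,c1): row 6 has {1,3,5,7}; column 1 has {2,4,7} → 6.
Cell (r6,c7): row 6 has {1,3,5,6,7}; column 7 has {3,4,5,7} → 2.
Cell (r7,c1): row 7 has {2,3,4,5}; column 1 has {2,4,6,7} → 1.
Cell (r7,c3): row 7 has {1,2,3,4,5}; column 3 has {1,3,5,6} → 7.
Cell (r7,c7): row 7 has {1,2,3,4,5,7}; column 7 has {2,3,4,5,7} → 6.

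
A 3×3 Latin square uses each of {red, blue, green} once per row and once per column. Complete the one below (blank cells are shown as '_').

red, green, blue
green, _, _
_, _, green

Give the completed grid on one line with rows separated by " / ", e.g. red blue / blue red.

red green blue / green blue red / blue red green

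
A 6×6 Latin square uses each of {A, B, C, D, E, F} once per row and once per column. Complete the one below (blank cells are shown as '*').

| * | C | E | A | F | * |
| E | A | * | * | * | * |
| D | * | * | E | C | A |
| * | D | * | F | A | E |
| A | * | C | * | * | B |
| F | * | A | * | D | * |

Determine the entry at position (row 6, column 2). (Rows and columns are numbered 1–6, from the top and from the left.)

E

Cell (r1,c1): row 1 has {A,C,E,F}; column 1 has {A,D,E,F} → B.
Cell (r1,c6): row 1 has {A,B,C,E,F}; column 6 has {A,B,E} → D.
Cell (r2,c5): row 2 has {A,E}; column 5 has {A,C,D,F} → B.
Cell (r4,c1): row 4 has {A,D,E,F}; column 1 has {A,B,D,E,F} → C.
Cell (r4,c3): row 4 has {A,C,D,E,F}; column 3 has {A,C,E} → B.
Cell (r5,c4): row 5 has {A,B,C}; column 4 has {A,E,F} → D.
Cell (r5,c5): row 5 has {A,B,C,D}; column 5 has {A,B,C,D,F} → E.
Cell (r6,c6): row 6 has {A,D,F}; column 6 has {A,B,D,E} → C.
Cell (r2,c4): row 2 has {A,B,E}; column 4 has {A,D,E,F} → C.
Cell (r2,c6): row 2 has {A,B,C,E}; column 6 has {A,B,C,D,E} → F.
Cell (r3,c3): row 3 has {A,C,D,E}; column 3 has {A,B,C,E} → F.
Cell (r5,c2): row 5 has {A,B,C,D,E}; column 2 has {A,C,D} → F.
Cell (r6,c4): row 6 has {A,C,D,F}; column 4 has {A,C,D,E,F} → B.
Cell (r2,c3): row 2 has {A,B,C,E,F}; column 3 has {A,B,C,E,F} → D.
Cell (r3,c2): row 3 has {A,C,D,E,F}; column 2 has {A,C,D,F} → B.
Cell (r6,c2): row 6 has {A,B,C,D,F}; column 2 has {A,B,C,D,F} → E.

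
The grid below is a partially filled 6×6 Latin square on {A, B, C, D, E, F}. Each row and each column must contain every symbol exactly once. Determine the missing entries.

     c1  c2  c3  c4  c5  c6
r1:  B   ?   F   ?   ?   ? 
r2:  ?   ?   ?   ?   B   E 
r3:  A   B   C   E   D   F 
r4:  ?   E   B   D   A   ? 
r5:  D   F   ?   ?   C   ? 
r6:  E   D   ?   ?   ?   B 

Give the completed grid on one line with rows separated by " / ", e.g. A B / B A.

B C F A E D / C A D F B E / A B C E D F / F E B D A C / D F E B C A / E D A C F B

(r1,c5) = E
(r4,c6) = C
(r5,c6) = A
(r6,c3) = A
(r6,c5) = F
(r1,c6) = D
(r2,c3) = D
(r4,c1) = F
(r5,c3) = E
(r5,c4) = B
(r6,c4) = C
(r1,c4) = A
(r2,c1) = C
(r2,c2) = A
(r2,c4) = F
(r1,c2) = C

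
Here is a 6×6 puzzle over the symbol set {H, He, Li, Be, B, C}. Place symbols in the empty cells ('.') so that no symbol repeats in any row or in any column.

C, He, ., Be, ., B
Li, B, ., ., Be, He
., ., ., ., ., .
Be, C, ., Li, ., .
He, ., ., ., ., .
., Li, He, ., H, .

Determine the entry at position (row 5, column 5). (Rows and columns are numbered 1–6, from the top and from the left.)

C

At row 1, column 5: row 1 has {He,Be,B,C}; column 5 has {H,Be}; that leaves Li.
At row 4, column 6: row 4 has {Li,Be,C}; column 6 has {He,B}; that leaves H.
At row 6, column 1: row 6 has {H,He,Li}; column 1 has {He,Li,Be,C}; that leaves B.
At row 6, column 4: row 6 has {H,He,Li,B}; column 4 has {Li,Be}; that leaves C.
At row 6, column 6: row 6 has {H,He,Li,B,C}; column 6 has {H,He,B}; that leaves Be.
At row 1, column 3: row 1 has {He,Li,Be,B,C}; column 3 has {He}; that leaves H.
At row 2, column 3: row 2 has {He,Li,Be,B}; column 3 has {H,He}; that leaves C.
At row 2, column 4: row 2 has {He,Li,Be,B,C}; column 4 has {Li,Be,C}; that leaves H.
At row 3, column 1: row 3 is empty so far; column 1 has {He,Li,Be,B,C}; that leaves H.
At row 3, column 2: row 3 has {H}; column 2 has {He,Li,B,C}; that leaves Be.
At row 4, column 3: row 4 has {H,Li,Be,C}; column 3 has {H,He,C}; that leaves B.
At row 4, column 5: row 4 has {H,Li,Be,B,C}; column 5 has {H,Li,Be}; that leaves He.
At row 5, column 2: row 5 has {He}; column 2 has {He,Li,Be,B,C}; that leaves H.
At row 5, column 4: row 5 has {H,He}; column 4 has {H,Li,Be,C}; that leaves B.
At row 5, column 5: row 5 has {H,He,B}; column 5 has {H,He,Li,Be}; that leaves C.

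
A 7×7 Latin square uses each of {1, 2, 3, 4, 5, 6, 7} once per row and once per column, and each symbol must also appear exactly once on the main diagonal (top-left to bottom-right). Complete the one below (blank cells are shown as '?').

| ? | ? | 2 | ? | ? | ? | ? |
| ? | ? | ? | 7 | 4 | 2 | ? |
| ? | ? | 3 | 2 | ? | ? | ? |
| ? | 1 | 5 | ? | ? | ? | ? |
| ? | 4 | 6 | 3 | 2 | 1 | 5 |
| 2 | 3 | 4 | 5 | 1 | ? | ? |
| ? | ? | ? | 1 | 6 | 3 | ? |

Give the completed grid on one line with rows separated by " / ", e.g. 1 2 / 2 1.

1 6 2 4 3 5 7 / 6 5 1 7 4 2 3 / 4 7 3 2 5 6 1 / 3 1 5 6 7 4 2 / 7 4 6 3 2 1 5 / 2 3 4 5 1 7 6 / 5 2 7 1 6 3 4

(r2,c3): row 2 has {2,4,7}; column 3 has {2,3,4,5,6}, so it must be 1.
(r5,c1): row 5 has {1,2,3,4,5,6}; column 1 has {2}, so it must be 7.
(r7,c3): row 7 has {1,3,6}; column 3 has {1,2,3,4,5,6}, so it must be 7.
(r7,c7): row 7 has {1,3,6,7}; column 7 has {5}; the diagonal has {2,3}, so it must be 4.
(r4,c4): row 4 has {1,5}; column 4 has {1,2,3,5,7}; the diagonal has {2,3,4}, so it must be 6.
(r6,c6): row 6 has {1,2,3,4,5}; column 6 has {1,2,3}; the diagonal has {2,3,4,6}, so it must be 7.
(r6,c7): row 6 has {1,2,3,4,5,7}; column 7 has {4,5}, so it must be 6.
(r7,c1): row 7 has {1,3,4,6,7}; column 1 has {2,7}, so it must be 5.
(r7,c2): row 7 has {1,3,4,5,6,7}; column 2 has {1,3,4}, so it must be 2.
(r1,c1): row 1 has {2}; column 1 has {2,5,7}; the diagonal has {2,3,4,6,7}, so it must be 1.
(r1,c4): row 1 has {1,2}; column 4 has {1,2,3,5,6,7}, so it must be 4.
(r2,c2): row 2 has {1,2,4,7}; column 2 has {1,2,3,4}; the diagonal has {1,2,3,4,6,7}, so it must be 5.
(r2,c7): row 2 has {1,2,4,5,7}; column 7 has {4,5,6}, so it must be 3.
(r4,c6): row 4 has {1,5,6}; column 6 has {1,2,3,7}, so it must be 4.
(r1,c7): row 1 has {1,2,4}; column 7 has {3,4,5,6}, so it must be 7.
(r2,c1): row 2 has {1,2,3,4,5,7}; column 1 has {1,2,5,7}, so it must be 6.
(r3,c1): row 3 has {2,3}; column 1 has {1,2,5,6,7}, so it must be 4.
(r3,c7): row 3 has {2,3,4}; column 7 has {3,4,5,6,7}, so it must be 1.
(r4,c1): row 4 has {1,4,5,6}; column 1 has {1,2,4,5,6,7}, so it must be 3.
(r4,c5): row 4 has {1,3,4,5,6}; column 5 has {1,2,4,6}, so it must be 7.
(r4,c7): row 4 has {1,3,4,5,6,7}; column 7 has {1,3,4,5,6,7}, so it must be 2.
(r1,c2): row 1 has {1,2,4,7}; column 2 has {1,2,3,4,5}, so it must be 6.
(r1,c6): row 1 has {1,2,4,6,7}; column 6 has {1,2,3,4,7}, so it must be 5.
(r3,c2): row 3 has {1,2,3,4}; column 2 has {1,2,3,4,5,6}, so it must be 7.
(r3,c5): row 3 has {1,2,3,4,7}; column 5 has {1,2,4,6,7}, so it must be 5.
(r3,c6): row 3 has {1,2,3,4,5,7}; column 6 has {1,2,3,4,5,7}, so it must be 6.
(r1,c5): row 1 has {1,2,4,5,6,7}; column 5 has {1,2,4,5,6,7}, so it must be 3.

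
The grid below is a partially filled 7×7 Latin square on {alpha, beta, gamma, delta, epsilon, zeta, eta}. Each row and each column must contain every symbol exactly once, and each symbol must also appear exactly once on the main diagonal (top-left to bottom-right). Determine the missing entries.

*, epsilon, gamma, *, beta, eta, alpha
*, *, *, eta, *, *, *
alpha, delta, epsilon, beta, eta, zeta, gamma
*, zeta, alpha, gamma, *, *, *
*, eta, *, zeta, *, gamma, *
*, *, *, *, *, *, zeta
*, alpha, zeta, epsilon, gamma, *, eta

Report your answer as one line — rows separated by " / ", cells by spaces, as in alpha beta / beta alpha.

zeta epsilon gamma delta beta eta alpha / gamma beta delta eta zeta alpha epsilon / alpha delta epsilon beta eta zeta gamma / eta zeta alpha gamma delta epsilon beta / epsilon eta beta zeta alpha gamma delta / beta gamma eta alpha epsilon delta zeta / delta alpha zeta epsilon gamma beta eta

(r1,c4) = delta
(r2,c2) = beta
(r2,c3) = delta
(r2,c7) = epsilon
(r5,c3) = beta
(r5,c7) = delta
(r6,c2) = gamma
(r6,c3) = eta
(r6,c4) = alpha
(r6,c6) = delta
(r7,c6) = beta
(r1,c1) = zeta
(r2,c1) = gamma
(r2,c6) = alpha
(r4,c6) = epsilon
(r4,c7) = beta
(r5,c1) = epsilon
(r5,c5) = alpha
(r6,c1) = beta
(r6,c5) = epsilon
(r7,c1) = delta
(r2,c5) = zeta
(r4,c1) = eta
(r4,c5) = delta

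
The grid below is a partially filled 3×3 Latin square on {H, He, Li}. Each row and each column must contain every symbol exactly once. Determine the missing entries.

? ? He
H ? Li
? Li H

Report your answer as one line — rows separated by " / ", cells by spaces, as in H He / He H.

Li H He / H He Li / He Li H

(r1,c1): row 1 has {He}; column 1 has {H}, so it must be Li.
(r1,c2): row 1 has {He,Li}; column 2 has {Li}, so it must be H.
(r2,c2): row 2 has {H,Li}; column 2 has {H,Li}, so it must be He.
(r3,c1): row 3 has {H,Li}; column 1 has {H,Li}, so it must be He.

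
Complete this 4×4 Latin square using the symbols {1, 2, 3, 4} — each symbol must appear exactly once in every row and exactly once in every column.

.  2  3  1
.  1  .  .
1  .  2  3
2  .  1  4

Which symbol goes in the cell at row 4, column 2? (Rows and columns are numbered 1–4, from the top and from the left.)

row 1 has {1,2,3}; column 1 has {1,2} — only 4 is left for (r1,c1).
row 2 has {1}; column 1 has {1,2,4} — only 3 is left for (r2,c1).
row 2 has {1,3}; column 3 has {1,2,3} — only 4 is left for (r2,c3).
row 2 has {1,3,4}; column 4 has {1,3,4} — only 2 is left for (r2,c4).
row 3 has {1,2,3}; column 2 has {1,2} — only 4 is left for (r3,c2).
row 4 has {1,2,4}; column 2 has {1,2,4} — only 3 is left for (r4,c2).

3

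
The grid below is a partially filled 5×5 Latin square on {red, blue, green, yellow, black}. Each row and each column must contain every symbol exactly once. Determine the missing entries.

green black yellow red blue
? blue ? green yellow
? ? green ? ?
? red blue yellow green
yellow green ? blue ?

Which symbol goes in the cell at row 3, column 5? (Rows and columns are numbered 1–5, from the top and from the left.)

red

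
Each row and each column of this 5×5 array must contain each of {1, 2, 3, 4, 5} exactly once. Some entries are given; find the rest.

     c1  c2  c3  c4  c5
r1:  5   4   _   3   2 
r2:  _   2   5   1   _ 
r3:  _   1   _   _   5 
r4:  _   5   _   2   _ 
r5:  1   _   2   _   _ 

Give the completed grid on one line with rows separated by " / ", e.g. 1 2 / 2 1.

5 4 1 3 2 / 4 2 5 1 3 / 2 1 3 4 5 / 3 5 4 2 1 / 1 3 2 5 4

Cell (r1,c3): row 1 has {2,3,4,5}; column 3 has {2,5} → 1.
Cell (r3,c4): row 3 has {1,5}; column 4 has {1,2,3} → 4.
Cell (r5,c2): row 5 has {1,2}; column 2 has {1,2,4,5} → 3.
Cell (r5,c4): row 5 has {1,2,3}; column 4 has {1,2,3,4} → 5.
Cell (r5,c5): row 5 has {1,2,3,5}; column 5 has {2,5} → 4.
Cell (r2,c5): row 2 has {1,2,5}; column 5 has {2,4,5} → 3.
Cell (r3,c3): row 3 has {1,4,5}; column 3 has {1,2,5} → 3.
Cell (r4,c3): row 4 has {2,5}; column 3 has {1,2,3,5} → 4.
Cell (r4,c5): row 4 has {2,4,5}; column 5 has {2,3,4,5} → 1.
Cell (r2,c1): row 2 has {1,2,3,5}; column 1 has {1,5} → 4.
Cell (r3,c1): row 3 has {1,3,4,5}; column 1 has {1,4,5} → 2.
Cell (r4,c1): row 4 has {1,2,4,5}; column 1 has {1,2,4,5} → 3.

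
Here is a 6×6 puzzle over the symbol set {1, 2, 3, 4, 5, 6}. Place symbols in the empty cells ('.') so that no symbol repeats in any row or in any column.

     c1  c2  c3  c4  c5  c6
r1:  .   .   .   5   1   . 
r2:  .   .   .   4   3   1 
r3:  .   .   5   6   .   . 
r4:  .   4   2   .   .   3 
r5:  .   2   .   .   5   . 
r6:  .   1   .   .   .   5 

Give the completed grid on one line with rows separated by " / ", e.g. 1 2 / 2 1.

3 6 4 5 1 2 / 2 5 6 4 3 1 / 1 3 5 6 2 4 / 5 4 2 1 6 3 / 4 2 1 3 5 6 / 6 1 3 2 4 5

Cell (r2,c3): row 2 has {1,3,4}; column 3 has {2,5} → 6.
Cell (r3,c2): row 3 has {5,6}; column 2 has {1,2,4} → 3.
Cell (r4,c4): row 4 has {2,3,4}; column 4 has {4,5,6} → 1.
Cell (r4,c5): row 4 has {1,2,3,4}; column 5 has {1,3,5} → 6.
Cell (r5,c4): row 5 has {2,5}; column 4 has {1,4,5,6} → 3.
Cell (r6,c4): row 6 has {1,5}; column 4 has {1,3,4,5,6} → 2.
Cell (r6,c5): row 6 has {1,2,5}; column 5 has {1,3,5,6} → 4.
Cell (r1,c2): row 1 has {1,5}; column 2 has {1,2,3,4} → 6.
Cell (r2,c2): row 2 has {1,3,4,6}; column 2 has {1,2,3,4,6} → 5.
Cell (r3,c5): row 3 has {3,5,6}; column 5 has {1,3,4,5,6} → 2.
Cell (r3,c6): row 3 has {2,3,5,6}; column 6 has {1,3,5} → 4.
Cell (r4,c1): row 4 has {1,2,3,4,6}; column 1 is empty so far → 5.
Cell (r5,c6): row 5 has {2,3,5}; column 6 has {1,3,4,5} → 6.
Cell (r6,c3): row 6 has {1,2,4,5}; column 3 has {2,5,6} → 3.
Cell (r1,c3): row 1 has {1,5,6}; column 3 has {2,3,5,6} → 4.
Cell (r1,c6): row 1 has {1,4,5,6}; column 6 has {1,3,4,5,6} → 2.
Cell (r2,c1): row 2 has {1,3,4,5,6}; column 1 has {5} → 2.
Cell (r3,c1): row 3 has {2,3,4,5,6}; column 1 has {2,5} → 1.
Cell (r5,c1): row 5 has {2,3,5,6}; column 1 has {1,2,5} → 4.
Cell (r5,c3): row 5 has {2,3,4,5,6}; column 3 has {2,3,4,5,6} → 1.
Cell (r6,c1): row 6 has {1,2,3,4,5}; column 1 has {1,2,4,5} → 6.
Cell (r1,c1): row 1 has {1,2,4,5,6}; column 1 has {1,2,4,5,6} → 3.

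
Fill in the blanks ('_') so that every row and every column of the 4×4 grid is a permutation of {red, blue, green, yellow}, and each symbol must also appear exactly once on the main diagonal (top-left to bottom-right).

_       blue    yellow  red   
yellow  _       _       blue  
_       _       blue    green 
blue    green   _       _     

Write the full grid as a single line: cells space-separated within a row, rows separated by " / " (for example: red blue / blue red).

(r1,c1) = green
(r2,c2) = red
(r2,c3) = green
(r3,c1) = red
(r3,c2) = yellow
(r4,c3) = red
(r4,c4) = yellow

green blue yellow red / yellow red green blue / red yellow blue green / blue green red yellow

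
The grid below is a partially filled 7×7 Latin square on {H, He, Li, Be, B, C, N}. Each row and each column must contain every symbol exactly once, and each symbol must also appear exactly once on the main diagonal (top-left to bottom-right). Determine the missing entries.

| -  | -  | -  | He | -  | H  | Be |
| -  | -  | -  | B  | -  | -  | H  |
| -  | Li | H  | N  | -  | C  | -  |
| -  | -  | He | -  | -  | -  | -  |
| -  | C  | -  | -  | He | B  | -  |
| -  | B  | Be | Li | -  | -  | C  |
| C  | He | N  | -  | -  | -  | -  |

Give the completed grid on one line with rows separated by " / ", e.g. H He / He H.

Li N B He C H Be / N Be C B Li He H / Be Li H N B C He / B H He C N Be Li / H C Li Be He B N / He B Be Li H N C / C He N H Be Li B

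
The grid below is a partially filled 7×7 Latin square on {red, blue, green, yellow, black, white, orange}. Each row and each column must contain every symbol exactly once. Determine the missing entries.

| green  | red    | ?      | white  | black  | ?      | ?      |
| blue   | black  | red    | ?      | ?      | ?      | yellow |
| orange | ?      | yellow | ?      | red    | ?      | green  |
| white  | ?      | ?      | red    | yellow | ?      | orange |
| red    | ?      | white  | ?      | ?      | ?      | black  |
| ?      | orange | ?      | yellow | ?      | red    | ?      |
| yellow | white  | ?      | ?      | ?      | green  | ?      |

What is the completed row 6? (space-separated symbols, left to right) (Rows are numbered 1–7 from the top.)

black orange green yellow blue red white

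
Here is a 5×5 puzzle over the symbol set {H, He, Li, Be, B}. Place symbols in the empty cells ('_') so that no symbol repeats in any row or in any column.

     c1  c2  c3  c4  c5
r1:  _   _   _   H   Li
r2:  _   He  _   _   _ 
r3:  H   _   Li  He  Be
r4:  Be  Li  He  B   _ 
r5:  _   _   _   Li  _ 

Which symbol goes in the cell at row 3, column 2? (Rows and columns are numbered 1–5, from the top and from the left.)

B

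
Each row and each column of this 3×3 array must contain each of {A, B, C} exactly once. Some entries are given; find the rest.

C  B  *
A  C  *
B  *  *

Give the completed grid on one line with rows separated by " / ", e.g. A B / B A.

C B A / A C B / B A C

(r1,c3) = A
(r2,c3) = B
(r3,c2) = A
(r3,c3) = C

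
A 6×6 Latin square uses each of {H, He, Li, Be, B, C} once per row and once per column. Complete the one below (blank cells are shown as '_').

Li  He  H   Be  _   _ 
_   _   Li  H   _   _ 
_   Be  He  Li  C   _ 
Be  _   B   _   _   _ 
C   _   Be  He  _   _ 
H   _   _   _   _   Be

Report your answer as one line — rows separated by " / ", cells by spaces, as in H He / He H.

Li He H Be B C / He C Li H Be B / B Be He Li C H / Be H B C Li He / C B Be He H Li / H Li C B He Be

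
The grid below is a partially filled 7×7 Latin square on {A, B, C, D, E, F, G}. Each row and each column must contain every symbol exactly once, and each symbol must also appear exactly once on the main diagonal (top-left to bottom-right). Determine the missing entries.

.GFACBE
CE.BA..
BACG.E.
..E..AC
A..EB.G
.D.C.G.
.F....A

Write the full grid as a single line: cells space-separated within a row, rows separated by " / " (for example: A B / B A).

D G F A C B E / C E G B A D F / B A C G F E D / G B E F D A C / A C D E B F G / F D A C E G B / E F B D G C A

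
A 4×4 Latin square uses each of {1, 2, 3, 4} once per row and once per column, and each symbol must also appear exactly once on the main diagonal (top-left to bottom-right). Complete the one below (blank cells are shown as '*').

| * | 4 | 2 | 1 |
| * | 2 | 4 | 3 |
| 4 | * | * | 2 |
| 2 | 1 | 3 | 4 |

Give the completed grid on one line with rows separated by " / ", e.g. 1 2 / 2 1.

(r1,c1) = 3
(r2,c1) = 1
(r3,c2) = 3
(r3,c3) = 1

3 4 2 1 / 1 2 4 3 / 4 3 1 2 / 2 1 3 4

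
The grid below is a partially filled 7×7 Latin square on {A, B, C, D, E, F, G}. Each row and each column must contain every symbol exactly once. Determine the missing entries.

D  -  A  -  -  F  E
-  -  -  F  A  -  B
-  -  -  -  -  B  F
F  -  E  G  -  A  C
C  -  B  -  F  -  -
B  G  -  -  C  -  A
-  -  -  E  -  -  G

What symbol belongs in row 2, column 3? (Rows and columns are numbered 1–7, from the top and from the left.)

G

(r5,c7) = D
(r6,c4) = D
(r6,c6) = E
(r7,c1) = A
(r5,c4) = A
(r5,c6) = G
(r6,c3) = F
(r3,c4) = C
(r5,c2) = E
(r1,c4) = B
(r1,c5) = G
(r1,c2) = C
(r2,c2) = D
(r2,c6) = C
(r3,c2) = A
(r4,c2) = B
(r4,c5) = D
(r7,c2) = F
(r7,c5) = B
(r7,c6) = D
(r2,c3) = G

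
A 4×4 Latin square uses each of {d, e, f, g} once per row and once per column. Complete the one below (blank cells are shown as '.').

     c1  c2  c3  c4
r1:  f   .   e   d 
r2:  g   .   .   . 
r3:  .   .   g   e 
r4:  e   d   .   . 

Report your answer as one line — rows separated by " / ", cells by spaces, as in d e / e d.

f g e d / g e d f / d f g e / e d f g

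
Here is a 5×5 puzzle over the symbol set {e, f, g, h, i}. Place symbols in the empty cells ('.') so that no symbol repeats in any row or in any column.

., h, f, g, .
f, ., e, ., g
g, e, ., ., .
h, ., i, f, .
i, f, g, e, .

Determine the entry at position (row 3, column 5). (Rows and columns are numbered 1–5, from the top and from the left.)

f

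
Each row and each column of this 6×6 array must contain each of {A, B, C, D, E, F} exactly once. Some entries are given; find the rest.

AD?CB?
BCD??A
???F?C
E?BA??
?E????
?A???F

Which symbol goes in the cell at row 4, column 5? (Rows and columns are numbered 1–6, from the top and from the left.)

C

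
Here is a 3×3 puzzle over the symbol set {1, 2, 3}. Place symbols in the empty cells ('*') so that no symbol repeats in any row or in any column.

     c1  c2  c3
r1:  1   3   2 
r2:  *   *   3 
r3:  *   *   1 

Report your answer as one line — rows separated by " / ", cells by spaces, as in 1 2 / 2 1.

1 3 2 / 2 1 3 / 3 2 1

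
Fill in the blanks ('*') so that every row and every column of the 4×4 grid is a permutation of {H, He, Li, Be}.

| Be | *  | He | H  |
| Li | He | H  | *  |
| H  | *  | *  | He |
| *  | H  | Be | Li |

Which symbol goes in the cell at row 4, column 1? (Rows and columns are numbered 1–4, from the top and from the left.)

He

(r1,c2) = Li
(r2,c4) = Be
(r3,c2) = Be
(r3,c3) = Li
(r4,c1) = He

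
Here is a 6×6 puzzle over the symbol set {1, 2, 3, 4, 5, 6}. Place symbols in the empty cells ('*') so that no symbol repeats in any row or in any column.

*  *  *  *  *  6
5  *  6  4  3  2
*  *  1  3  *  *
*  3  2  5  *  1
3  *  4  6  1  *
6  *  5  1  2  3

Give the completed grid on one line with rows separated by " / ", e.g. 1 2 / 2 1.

(r1,c3) = 3
(r1,c4) = 2
(r2,c2) = 1
(r4,c1) = 4
(r4,c5) = 6
(r5,c6) = 5
(r6,c2) = 4
(r1,c1) = 1
(r1,c2) = 5
(r1,c5) = 4
(r3,c1) = 2
(r3,c2) = 6
(r3,c5) = 5
(r3,c6) = 4
(r5,c2) = 2

1 5 3 2 4 6 / 5 1 6 4 3 2 / 2 6 1 3 5 4 / 4 3 2 5 6 1 / 3 2 4 6 1 5 / 6 4 5 1 2 3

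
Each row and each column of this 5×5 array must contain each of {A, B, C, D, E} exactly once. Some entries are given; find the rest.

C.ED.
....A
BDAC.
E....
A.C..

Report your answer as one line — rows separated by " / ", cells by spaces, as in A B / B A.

C A E D B / D C B E A / B D A C E / E B D A C / A E C B D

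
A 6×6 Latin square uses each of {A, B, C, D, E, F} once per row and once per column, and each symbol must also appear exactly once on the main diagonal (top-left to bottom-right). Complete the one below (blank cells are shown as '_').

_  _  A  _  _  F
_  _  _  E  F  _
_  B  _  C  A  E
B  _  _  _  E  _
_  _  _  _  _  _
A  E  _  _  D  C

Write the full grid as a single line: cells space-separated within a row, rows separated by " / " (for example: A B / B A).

E D A B C F / C A D E F B / D B F C A E / B F C D E A / F C E A B D / A E B F D C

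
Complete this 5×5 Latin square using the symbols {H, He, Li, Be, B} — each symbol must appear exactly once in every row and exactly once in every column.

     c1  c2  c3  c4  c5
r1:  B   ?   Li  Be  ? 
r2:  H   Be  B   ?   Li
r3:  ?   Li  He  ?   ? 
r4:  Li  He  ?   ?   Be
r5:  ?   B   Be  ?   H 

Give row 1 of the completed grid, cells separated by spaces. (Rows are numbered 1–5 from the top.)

B H Li Be He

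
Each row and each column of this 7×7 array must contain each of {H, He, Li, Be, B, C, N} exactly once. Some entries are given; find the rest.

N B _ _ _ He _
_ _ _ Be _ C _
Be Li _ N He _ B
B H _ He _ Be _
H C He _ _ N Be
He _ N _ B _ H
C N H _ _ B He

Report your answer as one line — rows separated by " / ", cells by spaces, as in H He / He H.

N B Be H C He Li / Li He B Be H C N / Be Li C N He H B / B H Li He N Be C / H C He B Li N Be / He Be N C B Li H / C N H Li Be B He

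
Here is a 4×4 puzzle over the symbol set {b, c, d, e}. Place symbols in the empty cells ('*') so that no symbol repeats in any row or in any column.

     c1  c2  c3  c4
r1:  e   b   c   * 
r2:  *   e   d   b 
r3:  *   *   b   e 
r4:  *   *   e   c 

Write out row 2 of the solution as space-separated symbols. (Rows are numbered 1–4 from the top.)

Cell (r1,c4): row 1 has {b,c,e}; column 4 has {b,c,e} → d.
Cell (r2,c1): row 2 has {b,d,e}; column 1 has {e} → c.

c e d b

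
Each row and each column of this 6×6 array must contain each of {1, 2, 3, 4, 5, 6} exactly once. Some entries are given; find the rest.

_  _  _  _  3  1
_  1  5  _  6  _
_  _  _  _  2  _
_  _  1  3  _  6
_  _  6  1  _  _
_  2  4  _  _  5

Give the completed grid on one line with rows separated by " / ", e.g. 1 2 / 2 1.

(r1,c3) = 2
(r3,c3) = 3
(r3,c6) = 4
(r6,c4) = 6
(r6,c5) = 1
(r3,c4) = 5
(r6,c1) = 3
(r1,c4) = 4
(r2,c4) = 2
(r2,c6) = 3
(r3,c2) = 6
(r5,c6) = 2
(r1,c2) = 5
(r2,c1) = 4
(r3,c1) = 1
(r4,c2) = 4
(r4,c5) = 5
(r5,c1) = 5
(r5,c2) = 3
(r5,c5) = 4
(r1,c1) = 6
(r4,c1) = 2

6 5 2 4 3 1 / 4 1 5 2 6 3 / 1 6 3 5 2 4 / 2 4 1 3 5 6 / 5 3 6 1 4 2 / 3 2 4 6 1 5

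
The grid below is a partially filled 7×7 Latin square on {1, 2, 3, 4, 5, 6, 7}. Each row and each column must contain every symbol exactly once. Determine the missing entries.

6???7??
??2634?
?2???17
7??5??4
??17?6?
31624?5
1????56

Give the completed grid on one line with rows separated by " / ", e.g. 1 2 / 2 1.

At row 2, column 1: row 2 has {2,3,4,6}; column 1 has {1,3,6,7}; that leaves 5.
At row 2, column 2: row 2 has {2,3,4,5,6}; column 2 has {1,2}; that leaves 7.
At row 2, column 7: row 2 has {2,3,4,5,6,7}; column 7 has {4,5,6,7}; that leaves 1.
At row 3, column 1: row 3 has {1,2,7}; column 1 has {1,3,5,6,7}; that leaves 4.
At row 3, column 4: row 3 has {1,2,4,7}; column 4 has {2,5,6,7}; that leaves 3.
At row 4, column 3: row 4 has {4,5,7}; column 3 has {1,2,6}; that leaves 3.
At row 4, column 6: row 4 has {3,4,5,7}; column 6 has {1,4,5,6}; that leaves 2.
At row 5, column 1: row 5 has {1,6,7}; column 1 has {1,3,4,5,6,7}; that leaves 2.
At row 5, column 5: row 5 has {1,2,6,7}; column 5 has {3,4,7}; that leaves 5.
At row 5, column 7: row 5 has {1,2,5,6,7}; column 7 has {1,4,5,6,7}; that leaves 3.
At row 6, column 6: row 6 has {1,2,3,4,5,6}; column 6 has {1,2,4,5,6}; that leaves 7.
At row 7, column 4: row 7 has {1,5,6}; column 4 has {2,3,5,6,7}; that leaves 4.
At row 7, column 5: row 7 has {1,4,5,6}; column 5 has {3,4,5,7}; that leaves 2.
At row 1, column 4: row 1 has {6,7}; column 4 has {2,3,4,5,6,7}; that leaves 1.
At row 1, column 6: row 1 has {1,6,7}; column 6 has {1,2,4,5,6,7}; that leaves 3.
At row 1, column 7: row 1 has {1,3,6,7}; column 7 has {1,3,4,5,6,7}; that leaves 2.
At row 3, column 3: row 3 has {1,2,3,4,7}; column 3 has {1,2,3,6}; that leaves 5.
At row 3, column 5: row 3 has {1,2,3,4,5,7}; column 5 has {2,3,4,5,7}; that leaves 6.
At row 4, column 2: row 4 has {2,3,4,5,7}; column 2 has {1,2,7}; that leaves 6.
At row 4, column 5: row 4 has {2,3,4,5,6,7}; column 5 has {2,3,4,5,6,7}; that leaves 1.
At row 5, column 2: row 5 has {1,2,3,5,6,7}; column 2 has {1,2,6,7}; that leaves 4.
At row 7, column 2: row 7 has {1,2,4,5,6}; column 2 has {1,2,4,6,7}; that leaves 3.
At row 7, column 3: row 7 has {1,2,3,4,5,6}; column 3 has {1,2,3,5,6}; that leaves 7.
At row 1, column 2: row 1 has {1,2,3,6,7}; column 2 has {1,2,3,4,6,7}; that leaves 5.
At row 1, column 3: row 1 has {1,2,3,5,6,7}; column 3 has {1,2,3,5,6,7}; that leaves 4.

6 5 4 1 7 3 2 / 5 7 2 6 3 4 1 / 4 2 5 3 6 1 7 / 7 6 3 5 1 2 4 / 2 4 1 7 5 6 3 / 3 1 6 2 4 7 5 / 1 3 7 4 2 5 6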